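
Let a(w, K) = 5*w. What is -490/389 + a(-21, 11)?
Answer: -41335/389 ≈ -106.26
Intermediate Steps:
-490/389 + a(-21, 11) = -490/389 + 5*(-21) = -490*1/389 - 105 = -490/389 - 105 = -41335/389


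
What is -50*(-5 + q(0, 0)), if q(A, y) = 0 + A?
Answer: 250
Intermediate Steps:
q(A, y) = A
-50*(-5 + q(0, 0)) = -50*(-5 + 0) = -50*(-5) = 250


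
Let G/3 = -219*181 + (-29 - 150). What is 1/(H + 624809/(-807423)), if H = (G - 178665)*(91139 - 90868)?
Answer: -807423/65231905843136 ≈ -1.2378e-8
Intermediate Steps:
G = -119454 (G = 3*(-219*181 + (-29 - 150)) = 3*(-39639 - 179) = 3*(-39818) = -119454)
H = -80790249 (H = (-119454 - 178665)*(91139 - 90868) = -298119*271 = -80790249)
1/(H + 624809/(-807423)) = 1/(-80790249 + 624809/(-807423)) = 1/(-80790249 + 624809*(-1/807423)) = 1/(-80790249 - 624809/807423) = 1/(-65231905843136/807423) = -807423/65231905843136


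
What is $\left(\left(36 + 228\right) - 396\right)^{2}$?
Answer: $17424$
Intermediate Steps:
$\left(\left(36 + 228\right) - 396\right)^{2} = \left(264 - 396\right)^{2} = \left(-132\right)^{2} = 17424$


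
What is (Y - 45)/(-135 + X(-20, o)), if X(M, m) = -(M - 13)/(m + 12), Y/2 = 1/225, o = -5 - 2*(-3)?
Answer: 131599/387450 ≈ 0.33965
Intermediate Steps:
o = 1 (o = -5 + 6 = 1)
Y = 2/225 ≈ 0.0088889
X(M, m) = -(-13 + M)/(12 + m)
(Y - 45)/(-135 + X(-20, o)) = (2/225 - 45)/(-135 + (13 - 1*(-20))/(12 + 1)) = -10123/(225*(-135 + (13 + 20)/13)) = -10123/(225*(-135 + (1/13)*33)) = -10123/(225*(-135 + 33/13)) = -10123/(225*(-1722/13)) = -10123/225*(-13/1722) = 131599/387450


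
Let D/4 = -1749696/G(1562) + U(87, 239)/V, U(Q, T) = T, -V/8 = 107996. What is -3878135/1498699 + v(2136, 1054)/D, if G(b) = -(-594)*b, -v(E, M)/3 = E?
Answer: 159895302957297873041/188823972582574115 ≈ 846.80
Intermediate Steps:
v(E, M) = -3*E
V = -863968 (V = -8*107996 = -863968)
G(b) = 594*b
D = -125991925385/16700285448 (D = 4*(-1749696/(594*1562) + 239/(-863968)) = 4*(-1749696/927828 + 239*(-1/863968)) = 4*(-1749696*1/927828 - 239/863968) = 4*(-145808/77319 - 239/863968) = 4*(-125991925385/66801141792) = -125991925385/16700285448 ≈ -7.5443)
-3878135/1498699 + v(2136, 1054)/D = -3878135/1498699 + (-3*2136)/(-125991925385/16700285448) = -3878135*1/1498699 - 6408*(-16700285448/125991925385) = -3878135/1498699 + 107015429150784/125991925385 = 159895302957297873041/188823972582574115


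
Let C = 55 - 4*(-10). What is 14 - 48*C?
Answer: -4546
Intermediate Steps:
C = 95 (C = 55 + 40 = 95)
14 - 48*C = 14 - 48*95 = 14 - 4560 = -4546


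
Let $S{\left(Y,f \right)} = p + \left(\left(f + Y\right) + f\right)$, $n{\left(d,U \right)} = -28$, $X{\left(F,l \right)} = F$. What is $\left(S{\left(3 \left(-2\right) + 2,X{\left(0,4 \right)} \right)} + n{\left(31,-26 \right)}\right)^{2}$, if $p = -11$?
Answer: $1849$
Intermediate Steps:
$S{\left(Y,f \right)} = -11 + Y + 2 f$ ($S{\left(Y,f \right)} = -11 + \left(\left(f + Y\right) + f\right) = -11 + \left(\left(Y + f\right) + f\right) = -11 + \left(Y + 2 f\right) = -11 + Y + 2 f$)
$\left(S{\left(3 \left(-2\right) + 2,X{\left(0,4 \right)} \right)} + n{\left(31,-26 \right)}\right)^{2} = \left(\left(-11 + \left(3 \left(-2\right) + 2\right) + 2 \cdot 0\right) - 28\right)^{2} = \left(\left(-11 + \left(-6 + 2\right) + 0\right) - 28\right)^{2} = \left(\left(-11 - 4 + 0\right) - 28\right)^{2} = \left(-15 - 28\right)^{2} = \left(-43\right)^{2} = 1849$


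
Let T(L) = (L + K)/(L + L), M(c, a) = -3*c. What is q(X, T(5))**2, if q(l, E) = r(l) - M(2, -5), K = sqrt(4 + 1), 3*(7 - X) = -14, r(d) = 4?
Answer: 100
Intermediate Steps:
X = 35/3 (X = 7 - 1/3*(-14) = 7 + 14/3 = 35/3 ≈ 11.667)
K = sqrt(5) ≈ 2.2361
T(L) = (L + sqrt(5))/(2*L) (T(L) = (L + sqrt(5))/(L + L) = (L + sqrt(5))/((2*L)) = (L + sqrt(5))*(1/(2*L)) = (L + sqrt(5))/(2*L))
q(l, E) = 10 (q(l, E) = 4 - (-3)*2 = 4 - 1*(-6) = 4 + 6 = 10)
q(X, T(5))**2 = 10**2 = 100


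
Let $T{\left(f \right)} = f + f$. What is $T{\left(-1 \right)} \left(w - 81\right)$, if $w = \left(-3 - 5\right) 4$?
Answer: $226$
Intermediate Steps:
$T{\left(f \right)} = 2 f$
$w = -32$ ($w = \left(-8\right) 4 = -32$)
$T{\left(-1 \right)} \left(w - 81\right) = 2 \left(-1\right) \left(-32 - 81\right) = \left(-2\right) \left(-113\right) = 226$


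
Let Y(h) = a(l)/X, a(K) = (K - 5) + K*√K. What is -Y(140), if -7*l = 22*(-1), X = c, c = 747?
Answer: 13/5229 - 22*√154/36603 ≈ -0.0049726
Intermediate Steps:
X = 747
l = 22/7 (l = -22*(-1)/7 = -⅐*(-22) = 22/7 ≈ 3.1429)
a(K) = -5 + K + K^(3/2) (a(K) = (-5 + K) + K^(3/2) = -5 + K + K^(3/2))
Y(h) = -13/5229 + 22*√154/36603 (Y(h) = (-5 + 22/7 + (22/7)^(3/2))/747 = (-5 + 22/7 + 22*√154/49)*(1/747) = (-13/7 + 22*√154/49)*(1/747) = -13/5229 + 22*√154/36603)
-Y(140) = -(-13/5229 + 22*√154/36603) = 13/5229 - 22*√154/36603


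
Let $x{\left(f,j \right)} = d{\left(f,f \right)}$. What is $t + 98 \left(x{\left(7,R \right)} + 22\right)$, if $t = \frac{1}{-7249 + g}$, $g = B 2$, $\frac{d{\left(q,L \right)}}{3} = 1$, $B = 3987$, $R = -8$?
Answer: $\frac{1776251}{725} \approx 2450.0$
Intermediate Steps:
$d{\left(q,L \right)} = 3$ ($d{\left(q,L \right)} = 3 \cdot 1 = 3$)
$x{\left(f,j \right)} = 3$
$g = 7974$ ($g = 3987 \cdot 2 = 7974$)
$t = \frac{1}{725}$ ($t = \frac{1}{-7249 + 7974} = \frac{1}{725} \approx 0.0013793$)
$t + 98 \left(x{\left(7,R \right)} + 22\right) = \frac{1}{725} + 98 \left(3 + 22\right) = \frac{1}{725} + 98 \cdot 25 = \frac{1}{725} + 2450 = \frac{1776251}{725}$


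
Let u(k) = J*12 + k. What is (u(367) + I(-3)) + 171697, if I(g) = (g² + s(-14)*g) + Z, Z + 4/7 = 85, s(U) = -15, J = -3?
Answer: 1205165/7 ≈ 1.7217e+5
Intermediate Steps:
Z = 591/7 (Z = -4/7 + 85 = 591/7 ≈ 84.429)
I(g) = 591/7 + g² - 15*g (I(g) = (g² - 15*g) + 591/7 = 591/7 + g² - 15*g)
u(k) = -36 + k (u(k) = -3*12 + k = -36 + k)
(u(367) + I(-3)) + 171697 = ((-36 + 367) + (591/7 + (-3)² - 15*(-3))) + 171697 = (331 + (591/7 + 9 + 45)) + 171697 = (331 + 969/7) + 171697 = 3286/7 + 171697 = 1205165/7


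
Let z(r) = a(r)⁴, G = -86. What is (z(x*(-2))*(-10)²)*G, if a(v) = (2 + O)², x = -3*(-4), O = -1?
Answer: -8600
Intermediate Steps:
x = 12
a(v) = 1 (a(v) = (2 - 1)² = 1² = 1)
z(r) = 1 (z(r) = 1⁴ = 1)
(z(x*(-2))*(-10)²)*G = (1*(-10)²)*(-86) = (1*100)*(-86) = 100*(-86) = -8600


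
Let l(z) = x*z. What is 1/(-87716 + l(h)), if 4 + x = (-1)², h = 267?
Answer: -1/88517 ≈ -1.1297e-5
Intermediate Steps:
x = -3 (x = -4 + (-1)² = -4 + 1 = -3)
l(z) = -3*z
1/(-87716 + l(h)) = 1/(-87716 - 3*267) = 1/(-87716 - 801) = 1/(-88517) = -1/88517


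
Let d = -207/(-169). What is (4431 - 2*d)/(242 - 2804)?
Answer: -249475/144326 ≈ -1.7286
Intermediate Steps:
d = 207/169 (d = -207*(-1/169) = 207/169 ≈ 1.2249)
(4431 - 2*d)/(242 - 2804) = (4431 - 2*207/169)/(242 - 2804) = (4431 - 414/169)/(-2562) = (748425/169)*(-1/2562) = -249475/144326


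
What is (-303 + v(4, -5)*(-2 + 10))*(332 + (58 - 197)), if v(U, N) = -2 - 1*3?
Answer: -66199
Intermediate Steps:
v(U, N) = -5 (v(U, N) = -2 - 3 = -5)
(-303 + v(4, -5)*(-2 + 10))*(332 + (58 - 197)) = (-303 - 5*(-2 + 10))*(332 + (58 - 197)) = (-303 - 5*8)*(332 - 139) = (-303 - 40)*193 = -343*193 = -66199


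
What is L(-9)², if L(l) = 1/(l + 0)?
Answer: 1/81 ≈ 0.012346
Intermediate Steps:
L(l) = 1/l
L(-9)² = (1/(-9))² = (-⅑)² = 1/81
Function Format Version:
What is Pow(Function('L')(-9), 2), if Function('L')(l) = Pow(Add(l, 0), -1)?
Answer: Rational(1, 81) ≈ 0.012346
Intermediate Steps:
Function('L')(l) = Pow(l, -1)
Pow(Function('L')(-9), 2) = Pow(Pow(-9, -1), 2) = Pow(Rational(-1, 9), 2) = Rational(1, 81)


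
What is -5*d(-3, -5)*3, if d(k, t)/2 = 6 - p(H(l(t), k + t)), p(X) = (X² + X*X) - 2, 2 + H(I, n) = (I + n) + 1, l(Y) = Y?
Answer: 11520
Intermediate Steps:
H(I, n) = -1 + I + n (H(I, n) = -2 + ((I + n) + 1) = -2 + (1 + I + n) = -1 + I + n)
p(X) = -2 + 2*X² (p(X) = (X² + X²) - 2 = 2*X² - 2 = -2 + 2*X²)
d(k, t) = 16 - 4*(-1 + k + 2*t)² (d(k, t) = 2*(6 - (-2 + 2*(-1 + t + (k + t))²)) = 2*(6 - (-2 + 2*(-1 + k + 2*t)²)) = 2*(6 + (2 - 2*(-1 + k + 2*t)²)) = 2*(8 - 2*(-1 + k + 2*t)²) = 16 - 4*(-1 + k + 2*t)²)
-5*d(-3, -5)*3 = -5*(16 - 4*(-1 - 3 + 2*(-5))²)*3 = -5*(16 - 4*(-1 - 3 - 10)²)*3 = -5*(16 - 4*(-14)²)*3 = -5*(16 - 4*196)*3 = -5*(16 - 784)*3 = -5*(-768)*3 = 3840*3 = 11520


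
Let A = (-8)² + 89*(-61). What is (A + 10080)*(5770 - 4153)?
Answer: 7624155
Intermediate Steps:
A = -5365 (A = 64 - 5429 = -5365)
(A + 10080)*(5770 - 4153) = (-5365 + 10080)*(5770 - 4153) = 4715*1617 = 7624155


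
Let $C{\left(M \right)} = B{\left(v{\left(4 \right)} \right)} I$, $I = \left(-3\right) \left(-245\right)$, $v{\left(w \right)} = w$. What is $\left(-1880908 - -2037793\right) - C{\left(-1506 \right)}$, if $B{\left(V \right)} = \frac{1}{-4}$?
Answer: $\frac{628275}{4} \approx 1.5707 \cdot 10^{5}$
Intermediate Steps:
$B{\left(V \right)} = - \frac{1}{4}$
$I = 735$
$C{\left(M \right)} = - \frac{735}{4}$ ($C{\left(M \right)} = \left(- \frac{1}{4}\right) 735 = - \frac{735}{4}$)
$\left(-1880908 - -2037793\right) - C{\left(-1506 \right)} = \left(-1880908 - -2037793\right) - - \frac{735}{4} = \left(-1880908 + 2037793\right) + \frac{735}{4} = 156885 + \frac{735}{4} = \frac{628275}{4}$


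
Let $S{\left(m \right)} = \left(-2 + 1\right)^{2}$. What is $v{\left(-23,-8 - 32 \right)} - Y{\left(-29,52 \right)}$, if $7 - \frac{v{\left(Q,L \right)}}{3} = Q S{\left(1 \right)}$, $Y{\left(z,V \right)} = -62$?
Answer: $152$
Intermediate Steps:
$S{\left(m \right)} = 1$ ($S{\left(m \right)} = \left(-1\right)^{2} = 1$)
$v{\left(Q,L \right)} = 21 - 3 Q$ ($v{\left(Q,L \right)} = 21 - 3 Q 1 = 21 - 3 Q$)
$v{\left(-23,-8 - 32 \right)} - Y{\left(-29,52 \right)} = \left(21 - -69\right) - -62 = \left(21 + 69\right) + 62 = 90 + 62 = 152$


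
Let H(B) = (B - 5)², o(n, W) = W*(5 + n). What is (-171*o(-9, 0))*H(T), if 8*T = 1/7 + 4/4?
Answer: 0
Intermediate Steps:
T = ⅐ (T = (1/7 + 4/4)/8 = (1*(⅐) + 4*(¼))/8 = (⅐ + 1)/8 = (⅛)*(8/7) = ⅐ ≈ 0.14286)
H(B) = (-5 + B)²
(-171*o(-9, 0))*H(T) = (-0*(5 - 9))*(-5 + ⅐)² = (-0*(-4))*(-34/7)² = -171*0*(1156/49) = 0*(1156/49) = 0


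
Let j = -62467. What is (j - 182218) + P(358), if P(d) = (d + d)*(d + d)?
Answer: 267971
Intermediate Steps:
P(d) = 4*d**2 (P(d) = (2*d)*(2*d) = 4*d**2)
(j - 182218) + P(358) = (-62467 - 182218) + 4*358**2 = -244685 + 4*128164 = -244685 + 512656 = 267971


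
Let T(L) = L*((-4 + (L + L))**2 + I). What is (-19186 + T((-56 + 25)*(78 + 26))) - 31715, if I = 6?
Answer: -134209722341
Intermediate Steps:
T(L) = L*(6 + (-4 + 2*L)**2) (T(L) = L*((-4 + (L + L))**2 + 6) = L*((-4 + 2*L)**2 + 6) = L*(6 + (-4 + 2*L)**2))
(-19186 + T((-56 + 25)*(78 + 26))) - 31715 = (-19186 + 2*((-56 + 25)*(78 + 26))*(3 + 2*(-2 + (-56 + 25)*(78 + 26))**2)) - 31715 = (-19186 + 2*(-31*104)*(3 + 2*(-2 - 31*104)**2)) - 31715 = (-19186 + 2*(-3224)*(3 + 2*(-2 - 3224)**2)) - 31715 = (-19186 + 2*(-3224)*(3 + 2*(-3226)**2)) - 31715 = (-19186 + 2*(-3224)*(3 + 2*10407076)) - 31715 = (-19186 + 2*(-3224)*(3 + 20814152)) - 31715 = (-19186 + 2*(-3224)*20814155) - 31715 = (-19186 - 134209671440) - 31715 = -134209690626 - 31715 = -134209722341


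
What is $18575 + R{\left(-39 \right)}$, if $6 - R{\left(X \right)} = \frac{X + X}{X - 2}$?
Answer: $\frac{761743}{41} \approx 18579.0$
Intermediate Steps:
$R{\left(X \right)} = 6 - \frac{2 X}{-2 + X}$ ($R{\left(X \right)} = 6 - \frac{X + X}{X - 2} = 6 - \frac{2 X}{-2 + X}$)
$18575 + R{\left(-39 \right)} = 18575 + \frac{4 \left(-3 - 39\right)}{-2 - 39} = 18575 + 4 \frac{1}{-41} \left(-42\right) = 18575 + 4 \left(- \frac{1}{41}\right) \left(-42\right) = 18575 + \frac{168}{41} = \frac{761743}{41}$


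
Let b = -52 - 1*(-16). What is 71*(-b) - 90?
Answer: 2466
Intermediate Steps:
b = -36 (b = -52 + 16 = -36)
71*(-b) - 90 = 71*(-1*(-36)) - 90 = 71*36 - 90 = 2556 - 90 = 2466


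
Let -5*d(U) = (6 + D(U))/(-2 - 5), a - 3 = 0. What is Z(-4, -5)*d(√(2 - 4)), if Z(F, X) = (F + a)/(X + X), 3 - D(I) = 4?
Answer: 1/70 ≈ 0.014286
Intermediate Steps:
a = 3 (a = 3 + 0 = 3)
D(I) = -1 (D(I) = 3 - 1*4 = 3 - 4 = -1)
Z(F, X) = (3 + F)/(2*X) (Z(F, X) = (F + 3)/(X + X) = (3 + F)/((2*X)) = (3 + F)*(1/(2*X)) = (3 + F)/(2*X))
d(U) = ⅐ (d(U) = -(6 - 1)/(5*(-2 - 5)) = -1/(-7) = -(-1)/7 = -⅕*(-5/7) = ⅐)
Z(-4, -5)*d(√(2 - 4)) = ((½)*(3 - 4)/(-5))*(⅐) = ((½)*(-⅕)*(-1))*(⅐) = (⅒)*(⅐) = 1/70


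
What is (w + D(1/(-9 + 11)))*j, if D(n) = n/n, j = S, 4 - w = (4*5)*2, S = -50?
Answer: 1750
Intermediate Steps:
w = -36 (w = 4 - 4*5*2 = 4 - 20*2 = 4 - 1*40 = 4 - 40 = -36)
j = -50
D(n) = 1
(w + D(1/(-9 + 11)))*j = (-36 + 1)*(-50) = -35*(-50) = 1750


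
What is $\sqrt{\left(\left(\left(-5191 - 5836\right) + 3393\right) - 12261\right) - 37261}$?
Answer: $2 i \sqrt{14289} \approx 239.07 i$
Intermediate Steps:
$\sqrt{\left(\left(\left(-5191 - 5836\right) + 3393\right) - 12261\right) - 37261} = \sqrt{\left(\left(-11027 + 3393\right) - 12261\right) - 37261} = \sqrt{\left(-7634 - 12261\right) - 37261} = \sqrt{-19895 - 37261} = \sqrt{-57156} = 2 i \sqrt{14289}$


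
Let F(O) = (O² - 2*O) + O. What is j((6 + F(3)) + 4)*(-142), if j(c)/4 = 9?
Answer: -5112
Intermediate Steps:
F(O) = O² - O
j(c) = 36 (j(c) = 4*9 = 36)
j((6 + F(3)) + 4)*(-142) = 36*(-142) = -5112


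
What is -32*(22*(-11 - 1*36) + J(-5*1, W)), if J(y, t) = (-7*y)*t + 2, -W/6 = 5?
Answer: 66624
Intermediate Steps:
W = -30 (W = -6*5 = -30)
J(y, t) = 2 - 7*t*y (J(y, t) = -7*t*y + 2 = 2 - 7*t*y)
-32*(22*(-11 - 1*36) + J(-5*1, W)) = -32*(22*(-11 - 1*36) + (2 - 7*(-30)*(-5*1))) = -32*(22*(-11 - 36) + (2 - 7*(-30)*(-5))) = -32*(22*(-47) + (2 - 1050)) = -32*(-1034 - 1048) = -32*(-2082) = 66624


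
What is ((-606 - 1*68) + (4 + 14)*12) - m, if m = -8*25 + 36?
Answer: -294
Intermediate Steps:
m = -164 (m = -200 + 36 = -164)
((-606 - 1*68) + (4 + 14)*12) - m = ((-606 - 1*68) + (4 + 14)*12) - 1*(-164) = ((-606 - 68) + 18*12) + 164 = (-674 + 216) + 164 = -458 + 164 = -294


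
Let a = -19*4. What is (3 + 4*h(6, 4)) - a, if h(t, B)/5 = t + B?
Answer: 279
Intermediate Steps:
h(t, B) = 5*B + 5*t (h(t, B) = 5*(t + B) = 5*(B + t) = 5*B + 5*t)
a = -76
(3 + 4*h(6, 4)) - a = (3 + 4*(5*4 + 5*6)) - 1*(-76) = (3 + 4*(20 + 30)) + 76 = (3 + 4*50) + 76 = (3 + 200) + 76 = 203 + 76 = 279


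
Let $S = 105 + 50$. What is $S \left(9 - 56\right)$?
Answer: $-7285$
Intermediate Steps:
$S = 155$
$S \left(9 - 56\right) = 155 \left(9 - 56\right) = 155 \left(-47\right) = -7285$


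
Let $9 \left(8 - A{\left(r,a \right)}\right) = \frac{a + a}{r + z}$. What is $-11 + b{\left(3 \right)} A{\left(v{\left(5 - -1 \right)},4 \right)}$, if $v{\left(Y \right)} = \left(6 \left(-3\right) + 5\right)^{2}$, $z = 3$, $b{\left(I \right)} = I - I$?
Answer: $-11$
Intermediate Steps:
$b{\left(I \right)} = 0$
$v{\left(Y \right)} = 169$ ($v{\left(Y \right)} = \left(-18 + 5\right)^{2} = \left(-13\right)^{2} = 169$)
$A{\left(r,a \right)} = 8 - \frac{2 a}{9 \left(3 + r\right)}$ ($A{\left(r,a \right)} = 8 - \frac{\left(a + a\right) \frac{1}{r + 3}}{9} = 8 - \frac{2 a \frac{1}{3 + r}}{9} = 8 - \frac{2 a}{9 \left(3 + r\right)}$)
$-11 + b{\left(3 \right)} A{\left(v{\left(5 - -1 \right)},4 \right)} = -11 + 0 \frac{2 \left(108 - 4 + 36 \cdot 169\right)}{9 \left(3 + 169\right)} = -11 + 0 \frac{2 \left(108 - 4 + 6084\right)}{9 \cdot 172} = -11 + 0 \cdot \frac{2}{9} \cdot \frac{1}{172} \cdot 6188 = -11 + 0 \cdot \frac{3094}{387} = -11 + 0 = -11$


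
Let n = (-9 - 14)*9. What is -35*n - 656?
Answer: 6589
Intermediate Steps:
n = -207 (n = -23*9 = -207)
-35*n - 656 = -35*(-207) - 656 = 7245 - 656 = 6589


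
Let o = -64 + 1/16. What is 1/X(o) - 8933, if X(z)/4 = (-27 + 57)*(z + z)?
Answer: -137076886/15345 ≈ -8933.0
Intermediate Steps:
o = -1023/16 (o = -64 + 1/16 = -1023/16 ≈ -63.938)
X(z) = 240*z (X(z) = 4*((-27 + 57)*(z + z)) = 4*(30*(2*z)) = 4*(60*z) = 240*z)
1/X(o) - 8933 = 1/(240*(-1023/16)) - 8933 = 1/(-15345) - 8933 = -1/15345 - 8933 = -137076886/15345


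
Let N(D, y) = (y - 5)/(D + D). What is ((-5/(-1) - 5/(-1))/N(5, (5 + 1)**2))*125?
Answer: 12500/31 ≈ 403.23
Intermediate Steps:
N(D, y) = (-5 + y)/(2*D) (N(D, y) = (-5 + y)/((2*D)) = (-5 + y)*(1/(2*D)) = (-5 + y)/(2*D))
((-5/(-1) - 5/(-1))/N(5, (5 + 1)**2))*125 = ((-5/(-1) - 5/(-1))/(((1/2)*(-5 + (5 + 1)**2)/5)))*125 = ((-5*(-1) - 5*(-1))/(((1/2)*(1/5)*(-5 + 6**2))))*125 = ((5 + 5)/(((1/2)*(1/5)*(-5 + 36))))*125 = (10/(((1/2)*(1/5)*31)))*125 = (10/(31/10))*125 = (10*(10/31))*125 = (100/31)*125 = 12500/31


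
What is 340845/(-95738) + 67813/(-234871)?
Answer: -86546886989/22486079798 ≈ -3.8489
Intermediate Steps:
340845/(-95738) + 67813/(-234871) = 340845*(-1/95738) + 67813*(-1/234871) = -340845/95738 - 67813/234871 = -86546886989/22486079798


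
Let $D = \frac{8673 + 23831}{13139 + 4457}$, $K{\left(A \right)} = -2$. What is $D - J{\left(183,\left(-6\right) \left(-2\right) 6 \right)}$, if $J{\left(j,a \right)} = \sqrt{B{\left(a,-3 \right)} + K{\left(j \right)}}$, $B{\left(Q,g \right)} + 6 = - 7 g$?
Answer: $\frac{8126}{4399} - \sqrt{13} \approx -1.7583$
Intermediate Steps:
$D = \frac{8126}{4399}$ ($D = \frac{32504}{17596} = 32504 \cdot \frac{1}{17596} = \frac{8126}{4399} \approx 1.8472$)
$B{\left(Q,g \right)} = -6 - 7 g$
$J{\left(j,a \right)} = \sqrt{13}$ ($J{\left(j,a \right)} = \sqrt{\left(-6 - -21\right) - 2} = \sqrt{\left(-6 + 21\right) - 2} = \sqrt{15 - 2} = \sqrt{13}$)
$D - J{\left(183,\left(-6\right) \left(-2\right) 6 \right)} = \frac{8126}{4399} - \sqrt{13}$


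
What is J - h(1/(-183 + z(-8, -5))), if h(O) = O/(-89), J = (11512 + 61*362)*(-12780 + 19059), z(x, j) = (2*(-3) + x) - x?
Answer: 3548166668045/16821 ≈ 2.1094e+8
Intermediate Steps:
z(x, j) = -6 (z(x, j) = (-6 + x) - x = -6)
J = 210936726 (J = (11512 + 22082)*6279 = 33594*6279 = 210936726)
h(O) = -O/89 (h(O) = O*(-1/89) = -O/89)
J - h(1/(-183 + z(-8, -5))) = 210936726 - (-1)/(89*(-183 - 6)) = 210936726 - (-1)/(89*(-189)) = 210936726 - (-1)*(-1)/(89*189) = 210936726 - 1*1/16821 = 210936726 - 1/16821 = 3548166668045/16821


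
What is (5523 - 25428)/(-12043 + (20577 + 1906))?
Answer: -1327/696 ≈ -1.9066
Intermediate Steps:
(5523 - 25428)/(-12043 + (20577 + 1906)) = -19905/(-12043 + 22483) = -19905/10440 = -19905*1/10440 = -1327/696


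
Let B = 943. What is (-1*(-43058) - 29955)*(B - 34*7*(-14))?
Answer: 56015325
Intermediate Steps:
(-1*(-43058) - 29955)*(B - 34*7*(-14)) = (-1*(-43058) - 29955)*(943 - 34*7*(-14)) = (43058 - 29955)*(943 - 238*(-14)) = 13103*(943 + 3332) = 13103*4275 = 56015325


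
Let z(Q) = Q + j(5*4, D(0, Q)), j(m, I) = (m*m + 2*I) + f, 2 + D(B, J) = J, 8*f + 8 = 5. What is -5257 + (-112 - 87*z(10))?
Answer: -339187/8 ≈ -42398.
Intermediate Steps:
f = -3/8 (f = -1 + (1/8)*5 = -1 + 5/8 = -3/8 ≈ -0.37500)
D(B, J) = -2 + J
j(m, I) = -3/8 + m**2 + 2*I (j(m, I) = (m*m + 2*I) - 3/8 = (m**2 + 2*I) - 3/8 = -3/8 + m**2 + 2*I)
z(Q) = 3165/8 + 3*Q (z(Q) = Q + (-3/8 + (5*4)**2 + 2*(-2 + Q)) = Q + (-3/8 + 20**2 + (-4 + 2*Q)) = Q + (-3/8 + 400 + (-4 + 2*Q)) = Q + (3165/8 + 2*Q) = 3165/8 + 3*Q)
-5257 + (-112 - 87*z(10)) = -5257 + (-112 - 87*(3165/8 + 3*10)) = -5257 + (-112 - 87*(3165/8 + 30)) = -5257 + (-112 - 87*3405/8) = -5257 + (-112 - 296235/8) = -5257 - 297131/8 = -339187/8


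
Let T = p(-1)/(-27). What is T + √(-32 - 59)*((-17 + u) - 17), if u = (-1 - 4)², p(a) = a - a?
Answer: -9*I*√91 ≈ -85.854*I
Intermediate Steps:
p(a) = 0
u = 25 (u = (-5)² = 25)
T = 0 (T = 0/(-27) = 0*(-1/27) = 0)
T + √(-32 - 59)*((-17 + u) - 17) = 0 + √(-32 - 59)*((-17 + 25) - 17) = 0 + √(-91)*(8 - 17) = 0 + (I*√91)*(-9) = 0 - 9*I*√91 = -9*I*√91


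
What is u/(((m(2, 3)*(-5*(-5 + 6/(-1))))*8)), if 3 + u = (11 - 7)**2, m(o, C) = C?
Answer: 13/1320 ≈ 0.0098485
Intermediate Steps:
u = 13 (u = -3 + (11 - 7)**2 = -3 + 4**2 = -3 + 16 = 13)
u/(((m(2, 3)*(-5*(-5 + 6/(-1))))*8)) = 13/(((3*(-5*(-5 + 6/(-1))))*8)) = 13/(((3*(-5*(-5 + 6*(-1))))*8)) = 13/(((3*(-5*(-5 - 6)))*8)) = 13/(((3*(-5*(-11)))*8)) = 13/(((3*55)*8)) = 13/((165*8)) = 13/1320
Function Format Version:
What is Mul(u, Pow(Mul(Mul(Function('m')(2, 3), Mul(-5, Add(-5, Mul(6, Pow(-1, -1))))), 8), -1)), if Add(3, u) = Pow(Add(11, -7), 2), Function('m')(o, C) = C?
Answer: Rational(13, 1320) ≈ 0.0098485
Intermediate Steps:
u = 13 (u = Add(-3, Pow(Add(11, -7), 2)) = Add(-3, Pow(4, 2)) = Add(-3, 16) = 13)
Mul(u, Pow(Mul(Mul(Function('m')(2, 3), Mul(-5, Add(-5, Mul(6, Pow(-1, -1))))), 8), -1)) = Mul(13, Pow(Mul(Mul(3, Mul(-5, Add(-5, Mul(6, Pow(-1, -1))))), 8), -1)) = Mul(13, Pow(Mul(Mul(3, Mul(-5, Add(-5, Mul(6, -1)))), 8), -1)) = Mul(13, Pow(Mul(Mul(3, Mul(-5, Add(-5, -6))), 8), -1)) = Mul(13, Pow(Mul(Mul(3, Mul(-5, -11)), 8), -1)) = Mul(13, Pow(Mul(Mul(3, 55), 8), -1)) = Mul(13, Pow(Mul(165, 8), -1)) = Mul(13, Pow(1320, -1)) = Mul(13, Rational(1, 1320)) = Rational(13, 1320)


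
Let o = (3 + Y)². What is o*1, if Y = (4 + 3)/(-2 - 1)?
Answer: 4/9 ≈ 0.44444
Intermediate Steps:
Y = -7/3 (Y = 7/(-3) = 7*(-⅓) = -7/3 ≈ -2.3333)
o = 4/9 (o = (3 - 7/3)² = (⅔)² = 4/9 ≈ 0.44444)
o*1 = (4/9)*1 = 4/9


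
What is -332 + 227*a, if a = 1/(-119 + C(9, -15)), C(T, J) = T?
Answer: -36747/110 ≈ -334.06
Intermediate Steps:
a = -1/110 (a = 1/(-119 + 9) = 1/(-110) = -1/110 ≈ -0.0090909)
-332 + 227*a = -332 + 227*(-1/110) = -332 - 227/110 = -36747/110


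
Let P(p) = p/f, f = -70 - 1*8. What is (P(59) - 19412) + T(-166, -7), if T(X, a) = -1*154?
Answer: -1526207/78 ≈ -19567.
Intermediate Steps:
f = -78 (f = -70 - 8 = -78)
P(p) = -p/78 (P(p) = p/(-78) = p*(-1/78) = -p/78)
T(X, a) = -154
(P(59) - 19412) + T(-166, -7) = (-1/78*59 - 19412) - 154 = (-59/78 - 19412) - 154 = -1514195/78 - 154 = -1526207/78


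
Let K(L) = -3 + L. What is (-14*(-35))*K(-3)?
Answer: -2940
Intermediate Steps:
(-14*(-35))*K(-3) = (-14*(-35))*(-3 - 3) = 490*(-6) = -2940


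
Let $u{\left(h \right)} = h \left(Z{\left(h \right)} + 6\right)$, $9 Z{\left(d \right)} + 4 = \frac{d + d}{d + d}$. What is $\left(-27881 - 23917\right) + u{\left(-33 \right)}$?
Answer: $-51985$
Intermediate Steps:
$Z{\left(d \right)} = - \frac{1}{3}$ ($Z{\left(d \right)} = - \frac{4}{9} + \frac{\left(d + d\right) \frac{1}{d + d}}{9} = - \frac{4}{9} + \frac{2 d \frac{1}{2 d}}{9} = - \frac{4}{9} + \frac{1}{9} \cdot 1 = - \frac{4}{9} + \frac{1}{9} = - \frac{1}{3}$)
$u{\left(h \right)} = \frac{17 h}{3}$ ($u{\left(h \right)} = h \left(- \frac{1}{3} + 6\right) = h \frac{17}{3} = \frac{17 h}{3}$)
$\left(-27881 - 23917\right) + u{\left(-33 \right)} = \left(-27881 - 23917\right) + \frac{17}{3} \left(-33\right) = -51798 - 187 = -51985$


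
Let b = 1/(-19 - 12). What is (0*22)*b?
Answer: 0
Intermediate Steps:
b = -1/31 (b = 1/(-31) = -1/31 ≈ -0.032258)
(0*22)*b = (0*22)*(-1/31) = 0*(-1/31) = 0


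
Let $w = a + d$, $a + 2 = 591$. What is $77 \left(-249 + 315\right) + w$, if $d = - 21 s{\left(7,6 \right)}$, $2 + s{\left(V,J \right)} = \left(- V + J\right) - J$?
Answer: $5860$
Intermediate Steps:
$a = 589$ ($a = -2 + 591 = 589$)
$s{\left(V,J \right)} = -2 - V$ ($s{\left(V,J \right)} = -2 + \left(\left(- V + J\right) - J\right) = -2 + \left(\left(J - V\right) - J\right) = -2 - V$)
$d = 189$ ($d = - 21 \left(-2 - 7\right) = \left(-21\right) \left(-9\right) = 189$)
$w = 778$ ($w = 589 + 189 = 778$)
$77 \left(-249 + 315\right) + w = 77 \left(-249 + 315\right) + 778 = 77 \cdot 66 + 778 = 5082 + 778 = 5860$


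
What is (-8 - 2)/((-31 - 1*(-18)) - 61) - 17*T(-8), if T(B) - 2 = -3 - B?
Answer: -4398/37 ≈ -118.86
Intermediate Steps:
T(B) = -1 - B (T(B) = 2 + (-3 - B) = -1 - B)
(-8 - 2)/((-31 - 1*(-18)) - 61) - 17*T(-8) = (-8 - 2)/((-31 - 1*(-18)) - 61) - 17*(-1 - 1*(-8)) = -10/((-31 + 18) - 61) - 17*(-1 + 8) = -10/(-13 - 61) - 17*7 = -10/(-74) - 119 = -10*(-1/74) - 119 = 5/37 - 119 = -4398/37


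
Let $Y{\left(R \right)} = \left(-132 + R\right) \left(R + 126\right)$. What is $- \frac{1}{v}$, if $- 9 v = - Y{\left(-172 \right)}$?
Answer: $- \frac{9}{13984} \approx -0.00064359$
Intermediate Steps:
$Y{\left(R \right)} = \left(-132 + R\right) \left(126 + R\right)$
$v = \frac{13984}{9}$ ($v = - \frac{\left(-1\right) \left(-16632 + \left(-172\right)^{2} - -1032\right)}{9} = - \frac{\left(-1\right) \left(-16632 + 29584 + 1032\right)}{9} = - \frac{\left(-1\right) 13984}{9} = \left(- \frac{1}{9}\right) \left(-13984\right) = \frac{13984}{9} \approx 1553.8$)
$- \frac{1}{v} = - \frac{1}{\frac{13984}{9}} = \left(-1\right) \frac{9}{13984} = - \frac{9}{13984}$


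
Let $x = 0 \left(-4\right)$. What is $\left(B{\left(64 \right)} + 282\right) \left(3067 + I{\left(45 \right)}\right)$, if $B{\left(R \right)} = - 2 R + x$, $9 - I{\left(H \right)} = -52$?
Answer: $481712$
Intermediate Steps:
$I{\left(H \right)} = 61$ ($I{\left(H \right)} = 9 - -52 = 9 + 52 = 61$)
$x = 0$
$B{\left(R \right)} = - 2 R$ ($B{\left(R \right)} = - 2 R + 0 = - 2 R$)
$\left(B{\left(64 \right)} + 282\right) \left(3067 + I{\left(45 \right)}\right) = \left(\left(-2\right) 64 + 282\right) \left(3067 + 61\right) = \left(-128 + 282\right) 3128 = 154 \cdot 3128 = 481712$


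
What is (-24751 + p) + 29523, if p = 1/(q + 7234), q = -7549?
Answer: 1503179/315 ≈ 4772.0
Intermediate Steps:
p = -1/315 (p = 1/(-7549 + 7234) = 1/(-315) = -1/315 ≈ -0.0031746)
(-24751 + p) + 29523 = (-24751 - 1/315) + 29523 = -7796566/315 + 29523 = 1503179/315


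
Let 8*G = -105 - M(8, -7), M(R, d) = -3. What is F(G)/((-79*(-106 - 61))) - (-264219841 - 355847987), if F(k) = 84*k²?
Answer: 32722219473837/52772 ≈ 6.2007e+8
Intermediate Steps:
G = -51/4 (G = (-105 - 1*(-3))/8 = (-105 + 3)/8 = (⅛)*(-102) = -51/4 ≈ -12.750)
F(G)/((-79*(-106 - 61))) - (-264219841 - 355847987) = (84*(-51/4)²)/((-79*(-106 - 61))) - (-264219841 - 355847987) = (84*(2601/16))/((-79*(-167))) - 16183/(1/((-5208 - 21989) - 11119)) = (54621/4)/13193 - 16183/(1/(-27197 - 11119)) = (54621/4)*(1/13193) - 16183/(1/(-38316)) = 54621/52772 - 16183/(-1/38316) = 54621/52772 - 16183*(-38316) = 54621/52772 + 620067828 = 32722219473837/52772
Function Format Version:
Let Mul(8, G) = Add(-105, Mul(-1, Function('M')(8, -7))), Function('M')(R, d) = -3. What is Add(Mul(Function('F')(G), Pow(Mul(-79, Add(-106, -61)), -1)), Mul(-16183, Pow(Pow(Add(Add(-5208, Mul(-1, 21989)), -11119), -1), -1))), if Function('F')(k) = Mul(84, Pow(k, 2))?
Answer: Rational(32722219473837, 52772) ≈ 6.2007e+8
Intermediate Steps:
G = Rational(-51, 4) (G = Mul(Rational(1, 8), Add(-105, Mul(-1, -3))) = Mul(Rational(1, 8), Add(-105, 3)) = Mul(Rational(1, 8), -102) = Rational(-51, 4) ≈ -12.750)
Add(Mul(Function('F')(G), Pow(Mul(-79, Add(-106, -61)), -1)), Mul(-16183, Pow(Pow(Add(Add(-5208, Mul(-1, 21989)), -11119), -1), -1))) = Add(Mul(Mul(84, Pow(Rational(-51, 4), 2)), Pow(Mul(-79, Add(-106, -61)), -1)), Mul(-16183, Pow(Pow(Add(Add(-5208, Mul(-1, 21989)), -11119), -1), -1))) = Add(Mul(Mul(84, Rational(2601, 16)), Pow(Mul(-79, -167), -1)), Mul(-16183, Pow(Pow(Add(Add(-5208, -21989), -11119), -1), -1))) = Add(Mul(Rational(54621, 4), Pow(13193, -1)), Mul(-16183, Pow(Pow(Add(-27197, -11119), -1), -1))) = Add(Mul(Rational(54621, 4), Rational(1, 13193)), Mul(-16183, Pow(Pow(-38316, -1), -1))) = Add(Rational(54621, 52772), Mul(-16183, Pow(Rational(-1, 38316), -1))) = Add(Rational(54621, 52772), Mul(-16183, -38316)) = Add(Rational(54621, 52772), 620067828) = Rational(32722219473837, 52772)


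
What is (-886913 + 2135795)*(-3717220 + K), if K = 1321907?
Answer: -2991463290066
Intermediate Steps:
(-886913 + 2135795)*(-3717220 + K) = (-886913 + 2135795)*(-3717220 + 1321907) = 1248882*(-2395313) = -2991463290066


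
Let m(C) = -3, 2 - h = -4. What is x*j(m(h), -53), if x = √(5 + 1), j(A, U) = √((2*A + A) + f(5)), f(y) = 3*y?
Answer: 6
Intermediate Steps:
h = 6 (h = 2 - 1*(-4) = 2 + 4 = 6)
j(A, U) = √(15 + 3*A) (j(A, U) = √((2*A + A) + 3*5) = √(3*A + 15) = √(15 + 3*A))
x = √6 ≈ 2.4495
x*j(m(h), -53) = √6*√(15 + 3*(-3)) = √6*√(15 - 9) = √6*√6 = 6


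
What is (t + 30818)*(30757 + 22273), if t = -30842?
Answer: -1272720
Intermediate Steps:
(t + 30818)*(30757 + 22273) = (-30842 + 30818)*(30757 + 22273) = -24*53030 = -1272720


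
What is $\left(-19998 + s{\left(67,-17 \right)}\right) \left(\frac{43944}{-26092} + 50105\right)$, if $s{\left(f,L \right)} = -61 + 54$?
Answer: $- \frac{6538112699645}{6523} \approx -1.0023 \cdot 10^{9}$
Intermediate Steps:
$s{\left(f,L \right)} = -7$
$\left(-19998 + s{\left(67,-17 \right)}\right) \left(\frac{43944}{-26092} + 50105\right) = \left(-19998 - 7\right) \left(\frac{43944}{-26092} + 50105\right) = - 20005 \left(43944 \left(- \frac{1}{26092}\right) + 50105\right) = - 20005 \left(- \frac{10986}{6523} + 50105\right) = \left(-20005\right) \frac{326823929}{6523} = - \frac{6538112699645}{6523}$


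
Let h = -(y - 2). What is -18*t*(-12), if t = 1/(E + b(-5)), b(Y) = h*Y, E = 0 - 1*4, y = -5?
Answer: -72/13 ≈ -5.5385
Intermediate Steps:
E = -4 (E = 0 - 4 = -4)
h = 7 (h = -(-5 - 2) = -1*(-7) = 7)
b(Y) = 7*Y
t = -1/39 (t = 1/(-4 + 7*(-5)) = 1/(-4 - 35) = 1/(-39) = -1/39 ≈ -0.025641)
-18*t*(-12) = -18*(-1/39)*(-12) = (6/13)*(-12) = -72/13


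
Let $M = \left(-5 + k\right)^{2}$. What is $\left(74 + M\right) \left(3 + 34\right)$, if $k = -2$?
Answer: $4551$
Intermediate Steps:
$M = 49$ ($M = \left(-5 - 2\right)^{2} = \left(-7\right)^{2} = 49$)
$\left(74 + M\right) \left(3 + 34\right) = \left(74 + 49\right) \left(3 + 34\right) = 123 \cdot 37 = 4551$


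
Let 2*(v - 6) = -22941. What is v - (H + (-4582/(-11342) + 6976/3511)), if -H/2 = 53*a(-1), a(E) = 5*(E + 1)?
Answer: -456631799643/39821762 ≈ -11467.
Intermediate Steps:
a(E) = 5 + 5*E (a(E) = 5*(1 + E) = 5 + 5*E)
v = -22929/2 (v = 6 + (½)*(-22941) = 6 - 22941/2 = -22929/2 ≈ -11465.)
H = 0 (H = -106*(5 + 5*(-1)) = -106*(5 - 5) = -106*0 = -2*0 = 0)
v - (H + (-4582/(-11342) + 6976/3511)) = -22929/2 - (0 + (-4582/(-11342) + 6976/3511)) = -22929/2 - (0 + (-4582*(-1/11342) + 6976*(1/3511))) = -22929/2 - (0 + (2291/5671 + 6976/3511)) = -22929/2 - (0 + 47604597/19910881) = -22929/2 - 1*47604597/19910881 = -22929/2 - 47604597/19910881 = -456631799643/39821762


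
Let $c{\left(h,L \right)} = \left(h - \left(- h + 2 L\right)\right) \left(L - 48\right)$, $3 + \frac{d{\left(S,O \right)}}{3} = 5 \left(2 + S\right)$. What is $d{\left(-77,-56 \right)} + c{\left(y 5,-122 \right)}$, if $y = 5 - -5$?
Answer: $-59614$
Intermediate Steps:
$y = 10$ ($y = 5 + 5 = 10$)
$d{\left(S,O \right)} = 21 + 15 S$ ($d{\left(S,O \right)} = -9 + 3 \cdot 5 \left(2 + S\right) = -9 + 3 \left(10 + 5 S\right) = -9 + \left(30 + 15 S\right) = 21 + 15 S$)
$c{\left(h,L \right)} = \left(-48 + L\right) \left(- 2 L + 2 h\right)$ ($c{\left(h,L \right)} = \left(h - \left(- h + 2 L\right)\right) \left(-48 + L\right) = \left(- 2 L + 2 h\right) \left(-48 + L\right) = \left(-48 + L\right) \left(- 2 L + 2 h\right)$)
$d{\left(-77,-56 \right)} + c{\left(y 5,-122 \right)} = \left(21 + 15 \left(-77\right)\right) + \left(- 96 \cdot 10 \cdot 5 - 2 \left(-122\right)^{2} + 96 \left(-122\right) + 2 \left(-122\right) 10 \cdot 5\right) = \left(21 - 1155\right) - \left(46280 + 12200\right) = -1134 - 58480 = -59614$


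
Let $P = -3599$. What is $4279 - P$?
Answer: $7878$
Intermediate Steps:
$4279 - P = 4279 - -3599 = 4279 + 3599 = 7878$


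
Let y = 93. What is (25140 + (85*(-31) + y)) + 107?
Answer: 22705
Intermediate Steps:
(25140 + (85*(-31) + y)) + 107 = (25140 + (85*(-31) + 93)) + 107 = (25140 + (-2635 + 93)) + 107 = (25140 - 2542) + 107 = 22598 + 107 = 22705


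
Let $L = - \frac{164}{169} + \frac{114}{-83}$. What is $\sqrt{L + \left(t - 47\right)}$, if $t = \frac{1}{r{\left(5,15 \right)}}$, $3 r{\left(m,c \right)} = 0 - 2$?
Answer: $\frac{5 i \sqrt{9471130}}{2158} \approx 7.1305 i$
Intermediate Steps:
$r{\left(m,c \right)} = - \frac{2}{3}$ ($r{\left(m,c \right)} = \frac{0 - 2}{3} = \frac{1}{3} \left(-2\right) = - \frac{2}{3}$)
$t = - \frac{3}{2}$ ($t = \frac{1}{- \frac{2}{3}} = - \frac{3}{2} \approx -1.5$)
$L = - \frac{32878}{14027}$ ($L = \left(-164\right) \frac{1}{169} + 114 \left(- \frac{1}{83}\right) = - \frac{164}{169} - \frac{114}{83} = - \frac{32878}{14027} \approx -2.3439$)
$\sqrt{L + \left(t - 47\right)} = \sqrt{- \frac{32878}{14027} - \frac{97}{2}} = \sqrt{- \frac{1426375}{28054}} = \frac{5 i \sqrt{9471130}}{2158}$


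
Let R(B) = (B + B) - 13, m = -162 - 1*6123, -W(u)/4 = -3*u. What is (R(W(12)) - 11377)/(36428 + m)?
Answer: -11102/30143 ≈ -0.36831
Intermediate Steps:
W(u) = 12*u (W(u) = -(-12)*u = 12*u)
m = -6285 (m = -162 - 6123 = -6285)
R(B) = -13 + 2*B (R(B) = 2*B - 13 = -13 + 2*B)
(R(W(12)) - 11377)/(36428 + m) = ((-13 + 2*(12*12)) - 11377)/(36428 - 6285) = ((-13 + 2*144) - 11377)/30143 = ((-13 + 288) - 11377)*(1/30143) = (275 - 11377)*(1/30143) = -11102*1/30143 = -11102/30143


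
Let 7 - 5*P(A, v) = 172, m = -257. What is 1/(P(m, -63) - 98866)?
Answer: -1/98899 ≈ -1.0111e-5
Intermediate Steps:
P(A, v) = -33 (P(A, v) = 7/5 - ⅕*172 = 7/5 - 172/5 = -33)
1/(P(m, -63) - 98866) = 1/(-33 - 98866) = 1/(-98899) = -1/98899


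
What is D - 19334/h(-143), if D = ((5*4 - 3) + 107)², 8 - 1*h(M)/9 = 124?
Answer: 8035939/522 ≈ 15395.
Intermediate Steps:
h(M) = -1044 (h(M) = 72 - 9*124 = 72 - 1116 = -1044)
D = 15376 (D = ((20 - 3) + 107)² = (17 + 107)² = 124² = 15376)
D - 19334/h(-143) = 15376 - 19334/(-1044) = 15376 - 19334*(-1)/1044 = 15376 - 1*(-9667/522) = 15376 + 9667/522 = 8035939/522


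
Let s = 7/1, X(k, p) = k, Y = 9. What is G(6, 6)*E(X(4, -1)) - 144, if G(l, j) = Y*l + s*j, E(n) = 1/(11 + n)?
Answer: -688/5 ≈ -137.60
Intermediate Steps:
s = 7 (s = 7*1 = 7)
G(l, j) = 7*j + 9*l (G(l, j) = 9*l + 7*j = 7*j + 9*l)
G(6, 6)*E(X(4, -1)) - 144 = (7*6 + 9*6)/(11 + 4) - 144 = (42 + 54)/15 - 144 = 96*(1/15) - 144 = 32/5 - 144 = -688/5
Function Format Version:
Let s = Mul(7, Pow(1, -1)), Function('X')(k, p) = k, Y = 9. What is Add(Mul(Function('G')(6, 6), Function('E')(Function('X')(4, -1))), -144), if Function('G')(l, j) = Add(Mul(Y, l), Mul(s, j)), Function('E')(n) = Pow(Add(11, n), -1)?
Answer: Rational(-688, 5) ≈ -137.60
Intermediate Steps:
s = 7 (s = Mul(7, 1) = 7)
Function('G')(l, j) = Add(Mul(7, j), Mul(9, l)) (Function('G')(l, j) = Add(Mul(9, l), Mul(7, j)) = Add(Mul(7, j), Mul(9, l)))
Add(Mul(Function('G')(6, 6), Function('E')(Function('X')(4, -1))), -144) = Add(Mul(Add(Mul(7, 6), Mul(9, 6)), Pow(Add(11, 4), -1)), -144) = Add(Mul(Add(42, 54), Pow(15, -1)), -144) = Add(Mul(96, Rational(1, 15)), -144) = Add(Rational(32, 5), -144) = Rational(-688, 5)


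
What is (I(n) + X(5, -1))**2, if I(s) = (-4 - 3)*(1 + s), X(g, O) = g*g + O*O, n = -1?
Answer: 676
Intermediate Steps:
X(g, O) = O**2 + g**2 (X(g, O) = g**2 + O**2 = O**2 + g**2)
I(s) = -7 - 7*s (I(s) = -7*(1 + s) = -7 - 7*s)
(I(n) + X(5, -1))**2 = ((-7 - 7*(-1)) + ((-1)**2 + 5**2))**2 = ((-7 + 7) + (1 + 25))**2 = (0 + 26)**2 = 26**2 = 676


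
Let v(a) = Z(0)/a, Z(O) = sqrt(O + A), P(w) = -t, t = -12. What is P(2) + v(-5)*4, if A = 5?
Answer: 12 - 4*sqrt(5)/5 ≈ 10.211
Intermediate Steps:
P(w) = 12 (P(w) = -1*(-12) = 12)
Z(O) = sqrt(5 + O) (Z(O) = sqrt(O + 5) = sqrt(5 + O))
v(a) = sqrt(5)/a (v(a) = sqrt(5 + 0)/a = sqrt(5)/a)
P(2) + v(-5)*4 = 12 + (sqrt(5)/(-5))*4 = 12 + (sqrt(5)*(-1/5))*4 = 12 - sqrt(5)/5*4 = 12 - 4*sqrt(5)/5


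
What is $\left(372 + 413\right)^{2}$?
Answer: $616225$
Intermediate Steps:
$\left(372 + 413\right)^{2} = 785^{2} = 616225$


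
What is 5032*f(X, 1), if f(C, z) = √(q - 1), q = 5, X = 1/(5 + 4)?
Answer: 10064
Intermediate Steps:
X = ⅑ (X = 1/9 = ⅑ ≈ 0.11111)
f(C, z) = 2 (f(C, z) = √(5 - 1) = √4 = 2)
5032*f(X, 1) = 5032*2 = 10064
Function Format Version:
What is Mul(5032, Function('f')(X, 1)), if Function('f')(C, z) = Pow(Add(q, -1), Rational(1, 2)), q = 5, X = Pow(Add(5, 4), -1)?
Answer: 10064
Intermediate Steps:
X = Rational(1, 9) (X = Pow(9, -1) = Rational(1, 9) ≈ 0.11111)
Function('f')(C, z) = 2 (Function('f')(C, z) = Pow(Add(5, -1), Rational(1, 2)) = Pow(4, Rational(1, 2)) = 2)
Mul(5032, Function('f')(X, 1)) = Mul(5032, 2) = 10064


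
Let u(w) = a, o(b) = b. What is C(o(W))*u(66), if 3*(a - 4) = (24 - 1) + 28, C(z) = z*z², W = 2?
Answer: 168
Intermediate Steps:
C(z) = z³
a = 21 (a = 4 + ((24 - 1) + 28)/3 = 4 + (23 + 28)/3 = 4 + (⅓)*51 = 4 + 17 = 21)
u(w) = 21
C(o(W))*u(66) = 2³*21 = 8*21 = 168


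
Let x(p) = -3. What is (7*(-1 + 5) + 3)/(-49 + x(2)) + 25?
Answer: 1269/52 ≈ 24.404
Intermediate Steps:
(7*(-1 + 5) + 3)/(-49 + x(2)) + 25 = (7*(-1 + 5) + 3)/(-49 - 3) + 25 = (7*4 + 3)/(-52) + 25 = -(28 + 3)/52 + 25 = -1/52*31 + 25 = -31/52 + 25 = 1269/52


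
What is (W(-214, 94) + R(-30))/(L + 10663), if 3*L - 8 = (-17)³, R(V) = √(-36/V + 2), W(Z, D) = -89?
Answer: -89/9028 + √5/11285 ≈ -0.0096601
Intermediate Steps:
R(V) = √(2 - 36/V)
L = -1635 (L = 8/3 + (⅓)*(-17)³ = 8/3 + (⅓)*(-4913) = 8/3 - 4913/3 = -1635)
(W(-214, 94) + R(-30))/(L + 10663) = (-89 + √(2 - 36/(-30)))/(-1635 + 10663) = (-89 + √(2 - 36*(-1/30)))/9028 = (-89 + √(2 + 6/5))*(1/9028) = (-89 + √(16/5))*(1/9028) = (-89 + 4*√5/5)*(1/9028) = -89/9028 + √5/11285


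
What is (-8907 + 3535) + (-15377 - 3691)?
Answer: -24440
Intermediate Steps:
(-8907 + 3535) + (-15377 - 3691) = -5372 - 19068 = -24440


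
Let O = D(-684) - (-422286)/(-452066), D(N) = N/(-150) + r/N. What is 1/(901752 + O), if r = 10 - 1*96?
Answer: 1932582150/1742717069214229 ≈ 1.1089e-6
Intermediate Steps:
r = -86 (r = 10 - 96 = -86)
D(N) = -86/N - N/150 (D(N) = N/(-150) - 86/N = N*(-1/150) - 86/N = -N/150 - 86/N = -86/N - N/150)
O = 7250287429/1932582150 (O = (-86/(-684) - 1/150*(-684)) - (-422286)/(-452066) = (-86*(-1/684) + 114/25) - (-422286)*(-1)/452066 = (43/342 + 114/25) - 1*211143/226033 = 40063/8550 - 211143/226033 = 7250287429/1932582150 ≈ 3.7516)
1/(901752 + O) = 1/(901752 + 7250287429/1932582150) = 1/(1742717069214229/1932582150) = 1932582150/1742717069214229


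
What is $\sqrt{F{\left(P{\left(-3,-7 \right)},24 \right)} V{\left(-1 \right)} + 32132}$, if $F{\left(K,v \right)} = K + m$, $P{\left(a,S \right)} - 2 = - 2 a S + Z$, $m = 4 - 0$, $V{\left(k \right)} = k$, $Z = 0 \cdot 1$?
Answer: $2 \sqrt{8042} \approx 179.35$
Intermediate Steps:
$Z = 0$
$m = 4$ ($m = 4 + 0 = 4$)
$P{\left(a,S \right)} = 2 - 2 S a$ ($P{\left(a,S \right)} = 2 + \left(- 2 a S + 0\right) = 2 + \left(- 2 S a + 0\right) = 2 - 2 S a$)
$F{\left(K,v \right)} = 4 + K$ ($F{\left(K,v \right)} = K + 4 = 4 + K$)
$\sqrt{F{\left(P{\left(-3,-7 \right)},24 \right)} V{\left(-1 \right)} + 32132} = \sqrt{\left(4 + \left(2 - \left(-14\right) \left(-3\right)\right)\right) \left(-1\right) + 32132} = \sqrt{\left(4 + \left(2 - 42\right)\right) \left(-1\right) + 32132} = \sqrt{\left(4 - 40\right) \left(-1\right) + 32132} = \sqrt{\left(-36\right) \left(-1\right) + 32132} = \sqrt{36 + 32132} = \sqrt{32168} = 2 \sqrt{8042}$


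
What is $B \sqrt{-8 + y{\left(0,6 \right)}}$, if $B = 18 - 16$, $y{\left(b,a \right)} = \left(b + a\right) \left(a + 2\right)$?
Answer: $4 \sqrt{10} \approx 12.649$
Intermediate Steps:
$y{\left(b,a \right)} = \left(2 + a\right) \left(a + b\right)$ ($y{\left(b,a \right)} = \left(a + b\right) \left(2 + a\right) = \left(2 + a\right) \left(a + b\right)$)
$B = 2$ ($B = 18 - 16 = 2$)
$B \sqrt{-8 + y{\left(0,6 \right)}} = 2 \sqrt{-8 + \left(6^{2} + 2 \cdot 6 + 2 \cdot 0 + 6 \cdot 0\right)} = 2 \sqrt{-8 + \left(36 + 12 + 0 + 0\right)} = 2 \sqrt{-8 + 48} = 2 \sqrt{40} = 2 \cdot 2 \sqrt{10} = 4 \sqrt{10}$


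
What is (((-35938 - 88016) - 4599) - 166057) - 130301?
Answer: -424911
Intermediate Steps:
(((-35938 - 88016) - 4599) - 166057) - 130301 = ((-123954 - 4599) - 166057) - 130301 = (-128553 - 166057) - 130301 = -294610 - 130301 = -424911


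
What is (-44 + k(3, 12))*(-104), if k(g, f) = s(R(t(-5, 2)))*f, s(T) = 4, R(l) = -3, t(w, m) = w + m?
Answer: -416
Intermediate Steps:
t(w, m) = m + w
k(g, f) = 4*f
(-44 + k(3, 12))*(-104) = (-44 + 4*12)*(-104) = (-44 + 48)*(-104) = 4*(-104) = -416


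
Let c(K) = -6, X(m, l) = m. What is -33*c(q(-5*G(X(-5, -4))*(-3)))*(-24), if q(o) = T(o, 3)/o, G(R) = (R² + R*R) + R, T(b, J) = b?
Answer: -4752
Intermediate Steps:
G(R) = R + 2*R² (G(R) = (R² + R²) + R = 2*R² + R = R + 2*R²)
q(o) = 1 (q(o) = o/o = 1)
-33*c(q(-5*G(X(-5, -4))*(-3)))*(-24) = -33*(-6)*(-24) = 198*(-24) = -4752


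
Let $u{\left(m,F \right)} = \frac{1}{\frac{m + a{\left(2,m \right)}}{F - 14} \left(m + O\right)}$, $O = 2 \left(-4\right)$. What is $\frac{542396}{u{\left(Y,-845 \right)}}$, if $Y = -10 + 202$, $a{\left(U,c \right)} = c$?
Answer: $- \frac{38323531776}{859} \approx -4.4614 \cdot 10^{7}$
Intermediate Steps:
$Y = 192$
$O = -8$
$u{\left(m,F \right)} = \frac{-14 + F}{2 m \left(-8 + m\right)}$ ($u{\left(m,F \right)} = \frac{1}{\frac{m + m}{F - 14} \left(m - 8\right)} = \frac{1}{\frac{2 m}{-14 + F} \left(-8 + m\right)} = \frac{1}{2 m \frac{1}{-14 + F} \left(-8 + m\right)} = \frac{-14 + F}{2 m \left(-8 + m\right)}$)
$\frac{542396}{u{\left(Y,-845 \right)}} = \frac{542396}{\frac{1}{2} \cdot \frac{1}{192} \frac{1}{-8 + 192} \left(-14 - 845\right)} = \frac{542396}{\frac{1}{2} \cdot \frac{1}{192} \cdot \frac{1}{184} \left(-859\right)} = \frac{542396}{- \frac{859}{70656}} = 542396 \left(- \frac{70656}{859}\right) = - \frac{38323531776}{859}$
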